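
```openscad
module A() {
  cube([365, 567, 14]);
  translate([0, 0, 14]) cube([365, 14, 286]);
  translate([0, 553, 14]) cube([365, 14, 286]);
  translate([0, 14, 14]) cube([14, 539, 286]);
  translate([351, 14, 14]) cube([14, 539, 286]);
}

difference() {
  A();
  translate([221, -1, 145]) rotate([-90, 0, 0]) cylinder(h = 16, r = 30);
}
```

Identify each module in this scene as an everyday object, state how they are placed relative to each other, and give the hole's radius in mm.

The subtracted cylinder has r = 30 mm.

A is an open box. The open box has a circular hole through its front wall. The hole's radius is 30 mm.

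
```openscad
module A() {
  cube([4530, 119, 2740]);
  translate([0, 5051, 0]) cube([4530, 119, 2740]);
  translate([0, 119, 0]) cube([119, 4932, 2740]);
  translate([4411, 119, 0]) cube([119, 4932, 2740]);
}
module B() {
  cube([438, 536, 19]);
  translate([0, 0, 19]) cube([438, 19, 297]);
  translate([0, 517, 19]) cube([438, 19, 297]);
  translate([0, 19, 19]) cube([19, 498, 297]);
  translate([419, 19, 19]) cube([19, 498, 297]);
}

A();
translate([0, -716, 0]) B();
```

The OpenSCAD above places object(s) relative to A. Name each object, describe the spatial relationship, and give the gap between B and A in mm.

The open box's nearest face is 180 mm from the house frame's −y face.

A is a house frame. B is an open box. The open box is on the floor beside the house frame on its −y side. The gap between the open box and the house frame is 180 mm.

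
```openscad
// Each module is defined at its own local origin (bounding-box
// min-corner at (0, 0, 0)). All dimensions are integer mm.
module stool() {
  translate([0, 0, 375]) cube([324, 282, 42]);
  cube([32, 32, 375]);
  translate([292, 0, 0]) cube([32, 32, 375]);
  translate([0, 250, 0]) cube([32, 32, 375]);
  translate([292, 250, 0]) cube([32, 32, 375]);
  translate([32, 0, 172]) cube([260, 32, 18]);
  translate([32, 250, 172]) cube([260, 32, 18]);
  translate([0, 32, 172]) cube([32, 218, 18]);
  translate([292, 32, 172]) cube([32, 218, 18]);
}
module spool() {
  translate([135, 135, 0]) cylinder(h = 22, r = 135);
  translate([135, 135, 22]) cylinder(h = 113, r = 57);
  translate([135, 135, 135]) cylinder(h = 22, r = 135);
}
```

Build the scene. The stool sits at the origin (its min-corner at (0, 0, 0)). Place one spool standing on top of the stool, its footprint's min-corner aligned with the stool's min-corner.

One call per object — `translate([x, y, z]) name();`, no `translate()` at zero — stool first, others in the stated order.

stool();
translate([0, 0, 417]) spool();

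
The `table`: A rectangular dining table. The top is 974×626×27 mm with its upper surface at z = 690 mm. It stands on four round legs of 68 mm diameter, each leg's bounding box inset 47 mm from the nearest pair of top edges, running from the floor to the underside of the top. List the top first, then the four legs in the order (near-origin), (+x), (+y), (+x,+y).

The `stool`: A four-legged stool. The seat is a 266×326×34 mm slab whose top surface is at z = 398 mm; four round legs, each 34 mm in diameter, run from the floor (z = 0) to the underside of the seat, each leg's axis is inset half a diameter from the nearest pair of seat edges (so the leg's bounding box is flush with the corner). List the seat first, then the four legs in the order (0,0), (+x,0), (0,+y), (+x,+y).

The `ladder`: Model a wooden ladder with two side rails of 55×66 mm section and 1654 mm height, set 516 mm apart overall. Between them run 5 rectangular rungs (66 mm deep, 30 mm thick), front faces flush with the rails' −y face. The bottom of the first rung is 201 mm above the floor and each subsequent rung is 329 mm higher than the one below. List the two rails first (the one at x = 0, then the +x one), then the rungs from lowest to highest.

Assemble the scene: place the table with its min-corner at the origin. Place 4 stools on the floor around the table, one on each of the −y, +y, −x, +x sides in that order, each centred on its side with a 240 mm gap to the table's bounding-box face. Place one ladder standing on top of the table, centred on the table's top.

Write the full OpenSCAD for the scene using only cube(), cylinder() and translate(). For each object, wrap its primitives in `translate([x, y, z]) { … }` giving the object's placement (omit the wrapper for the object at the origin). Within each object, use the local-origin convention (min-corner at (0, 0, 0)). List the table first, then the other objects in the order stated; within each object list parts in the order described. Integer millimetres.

translate([0, 0, 663]) cube([974, 626, 27]);
translate([81, 81, 0]) cylinder(h = 663, r = 34);
translate([893, 81, 0]) cylinder(h = 663, r = 34);
translate([81, 545, 0]) cylinder(h = 663, r = 34);
translate([893, 545, 0]) cylinder(h = 663, r = 34);
translate([354, -566, 0]) {
  translate([0, 0, 364]) cube([266, 326, 34]);
  translate([17, 17, 0]) cylinder(h = 364, r = 17);
  translate([249, 17, 0]) cylinder(h = 364, r = 17);
  translate([17, 309, 0]) cylinder(h = 364, r = 17);
  translate([249, 309, 0]) cylinder(h = 364, r = 17);
}
translate([354, 866, 0]) {
  translate([0, 0, 364]) cube([266, 326, 34]);
  translate([17, 17, 0]) cylinder(h = 364, r = 17);
  translate([249, 17, 0]) cylinder(h = 364, r = 17);
  translate([17, 309, 0]) cylinder(h = 364, r = 17);
  translate([249, 309, 0]) cylinder(h = 364, r = 17);
}
translate([-506, 150, 0]) {
  translate([0, 0, 364]) cube([266, 326, 34]);
  translate([17, 17, 0]) cylinder(h = 364, r = 17);
  translate([249, 17, 0]) cylinder(h = 364, r = 17);
  translate([17, 309, 0]) cylinder(h = 364, r = 17);
  translate([249, 309, 0]) cylinder(h = 364, r = 17);
}
translate([1214, 150, 0]) {
  translate([0, 0, 364]) cube([266, 326, 34]);
  translate([17, 17, 0]) cylinder(h = 364, r = 17);
  translate([249, 17, 0]) cylinder(h = 364, r = 17);
  translate([17, 309, 0]) cylinder(h = 364, r = 17);
  translate([249, 309, 0]) cylinder(h = 364, r = 17);
}
translate([229, 280, 690]) {
  cube([55, 66, 1654]);
  translate([461, 0, 0]) cube([55, 66, 1654]);
  translate([55, 0, 201]) cube([406, 66, 30]);
  translate([55, 0, 530]) cube([406, 66, 30]);
  translate([55, 0, 859]) cube([406, 66, 30]);
  translate([55, 0, 1188]) cube([406, 66, 30]);
  translate([55, 0, 1517]) cube([406, 66, 30]);
}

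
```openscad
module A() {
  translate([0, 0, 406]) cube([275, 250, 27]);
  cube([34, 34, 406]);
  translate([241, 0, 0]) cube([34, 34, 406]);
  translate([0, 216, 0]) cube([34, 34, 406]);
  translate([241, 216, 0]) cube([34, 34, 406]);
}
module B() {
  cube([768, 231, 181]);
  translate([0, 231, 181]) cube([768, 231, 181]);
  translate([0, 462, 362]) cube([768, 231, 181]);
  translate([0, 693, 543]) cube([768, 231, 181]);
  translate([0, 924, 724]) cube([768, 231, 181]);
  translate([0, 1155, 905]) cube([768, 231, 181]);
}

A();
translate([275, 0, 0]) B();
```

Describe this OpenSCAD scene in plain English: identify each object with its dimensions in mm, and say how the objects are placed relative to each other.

A is a four-legged stool. The seat is 275×250 mm, 27 mm thick, top at z = 433 mm. It stands on four square legs, each 34×34 mm in cross-section, from z = 0 to the seat underside, each flush with a corner of the seat.

B is a straight staircase of 6 solid steps. Each step is 768 mm wide (x), 231 mm deep (y, the going) and 181 mm tall (the rise). The first step rests on the floor; each subsequent step sits one going further in +y and one rise higher in +z, directly behind and above the previous step with no overlap.

The staircase is against the stool's +x side, with their −y faces flush.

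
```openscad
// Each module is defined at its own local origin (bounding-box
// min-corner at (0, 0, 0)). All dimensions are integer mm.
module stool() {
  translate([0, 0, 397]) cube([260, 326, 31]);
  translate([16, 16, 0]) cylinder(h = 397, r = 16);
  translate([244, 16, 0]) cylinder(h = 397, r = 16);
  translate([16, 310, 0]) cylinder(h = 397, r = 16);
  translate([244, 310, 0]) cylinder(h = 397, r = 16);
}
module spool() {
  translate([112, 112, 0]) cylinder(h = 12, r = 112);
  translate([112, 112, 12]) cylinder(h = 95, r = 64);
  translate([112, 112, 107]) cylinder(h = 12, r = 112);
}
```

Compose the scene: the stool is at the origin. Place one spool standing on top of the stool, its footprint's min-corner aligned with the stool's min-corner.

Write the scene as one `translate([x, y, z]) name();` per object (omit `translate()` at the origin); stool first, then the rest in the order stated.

stool();
translate([0, 0, 428]) spool();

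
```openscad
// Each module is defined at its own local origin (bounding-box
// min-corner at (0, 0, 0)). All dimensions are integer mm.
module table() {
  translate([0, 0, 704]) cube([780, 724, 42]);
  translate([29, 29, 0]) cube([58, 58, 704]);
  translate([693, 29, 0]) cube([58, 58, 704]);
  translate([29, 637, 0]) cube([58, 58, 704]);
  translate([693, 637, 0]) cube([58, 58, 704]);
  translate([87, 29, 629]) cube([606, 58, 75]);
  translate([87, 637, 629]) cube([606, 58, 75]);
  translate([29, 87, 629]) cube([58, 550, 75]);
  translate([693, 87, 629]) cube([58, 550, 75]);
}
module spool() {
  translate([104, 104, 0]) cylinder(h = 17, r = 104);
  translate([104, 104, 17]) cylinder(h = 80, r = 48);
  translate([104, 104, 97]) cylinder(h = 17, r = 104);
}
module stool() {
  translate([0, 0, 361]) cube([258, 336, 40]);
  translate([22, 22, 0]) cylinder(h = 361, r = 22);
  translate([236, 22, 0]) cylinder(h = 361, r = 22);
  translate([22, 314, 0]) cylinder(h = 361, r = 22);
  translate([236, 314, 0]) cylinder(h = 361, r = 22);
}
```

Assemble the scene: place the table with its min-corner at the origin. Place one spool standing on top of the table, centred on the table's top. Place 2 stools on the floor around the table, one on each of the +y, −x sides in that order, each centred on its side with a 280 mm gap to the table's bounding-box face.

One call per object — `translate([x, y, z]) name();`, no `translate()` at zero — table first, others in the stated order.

table();
translate([286, 258, 746]) spool();
translate([261, 1004, 0]) stool();
translate([-538, 194, 0]) stool();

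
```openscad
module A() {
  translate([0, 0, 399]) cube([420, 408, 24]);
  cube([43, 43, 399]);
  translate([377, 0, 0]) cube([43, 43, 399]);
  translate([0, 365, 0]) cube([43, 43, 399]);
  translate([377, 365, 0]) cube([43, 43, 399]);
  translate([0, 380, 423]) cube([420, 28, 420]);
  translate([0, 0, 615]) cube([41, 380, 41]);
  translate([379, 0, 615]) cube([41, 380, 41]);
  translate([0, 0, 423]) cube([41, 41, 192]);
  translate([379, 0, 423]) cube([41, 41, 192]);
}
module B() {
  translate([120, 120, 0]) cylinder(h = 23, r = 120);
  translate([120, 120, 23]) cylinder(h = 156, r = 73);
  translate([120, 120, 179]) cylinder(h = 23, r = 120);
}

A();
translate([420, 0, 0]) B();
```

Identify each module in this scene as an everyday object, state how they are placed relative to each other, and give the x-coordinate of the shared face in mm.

The chair's +x face and the spool's −x face are both at x = 420 mm.

A is a chair. B is a spool. The spool is against the chair's +x side, with their −y faces flush. The x-coordinate of the shared face is 420 mm.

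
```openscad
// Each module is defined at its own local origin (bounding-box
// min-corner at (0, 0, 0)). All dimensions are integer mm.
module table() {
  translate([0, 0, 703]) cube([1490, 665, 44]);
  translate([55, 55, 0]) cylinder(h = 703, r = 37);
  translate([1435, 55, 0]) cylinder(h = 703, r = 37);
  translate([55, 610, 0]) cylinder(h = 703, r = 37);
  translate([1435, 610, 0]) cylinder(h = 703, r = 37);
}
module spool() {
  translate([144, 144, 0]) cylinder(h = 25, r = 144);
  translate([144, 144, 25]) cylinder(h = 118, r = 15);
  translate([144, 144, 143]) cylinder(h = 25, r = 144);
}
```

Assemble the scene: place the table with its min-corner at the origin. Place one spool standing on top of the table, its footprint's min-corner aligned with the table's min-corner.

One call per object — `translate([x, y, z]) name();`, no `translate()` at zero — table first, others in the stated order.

table();
translate([0, 0, 747]) spool();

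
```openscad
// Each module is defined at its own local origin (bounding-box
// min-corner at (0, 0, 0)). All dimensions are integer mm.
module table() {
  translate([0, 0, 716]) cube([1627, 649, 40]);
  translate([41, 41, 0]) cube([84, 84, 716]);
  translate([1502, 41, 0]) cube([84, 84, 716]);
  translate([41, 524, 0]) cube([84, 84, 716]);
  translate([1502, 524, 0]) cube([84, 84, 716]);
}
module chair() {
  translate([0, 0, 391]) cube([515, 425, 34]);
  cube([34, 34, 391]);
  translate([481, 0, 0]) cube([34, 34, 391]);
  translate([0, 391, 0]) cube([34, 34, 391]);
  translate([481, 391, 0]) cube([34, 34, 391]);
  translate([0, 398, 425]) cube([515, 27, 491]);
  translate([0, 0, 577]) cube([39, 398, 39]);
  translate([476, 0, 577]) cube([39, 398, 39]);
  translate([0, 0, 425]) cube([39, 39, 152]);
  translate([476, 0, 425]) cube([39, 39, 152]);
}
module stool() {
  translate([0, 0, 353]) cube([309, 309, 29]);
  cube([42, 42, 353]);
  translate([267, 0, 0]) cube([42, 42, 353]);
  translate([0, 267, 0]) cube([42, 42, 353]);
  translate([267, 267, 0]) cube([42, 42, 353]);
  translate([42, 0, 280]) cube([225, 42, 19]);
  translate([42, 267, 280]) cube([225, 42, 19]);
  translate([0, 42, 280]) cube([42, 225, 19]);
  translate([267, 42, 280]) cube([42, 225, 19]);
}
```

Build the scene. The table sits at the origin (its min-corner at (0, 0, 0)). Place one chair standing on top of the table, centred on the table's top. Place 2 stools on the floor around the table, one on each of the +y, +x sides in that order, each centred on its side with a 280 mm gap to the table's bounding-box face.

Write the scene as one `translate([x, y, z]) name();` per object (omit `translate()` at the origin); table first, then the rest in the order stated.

table();
translate([556, 112, 756]) chair();
translate([659, 929, 0]) stool();
translate([1907, 170, 0]) stool();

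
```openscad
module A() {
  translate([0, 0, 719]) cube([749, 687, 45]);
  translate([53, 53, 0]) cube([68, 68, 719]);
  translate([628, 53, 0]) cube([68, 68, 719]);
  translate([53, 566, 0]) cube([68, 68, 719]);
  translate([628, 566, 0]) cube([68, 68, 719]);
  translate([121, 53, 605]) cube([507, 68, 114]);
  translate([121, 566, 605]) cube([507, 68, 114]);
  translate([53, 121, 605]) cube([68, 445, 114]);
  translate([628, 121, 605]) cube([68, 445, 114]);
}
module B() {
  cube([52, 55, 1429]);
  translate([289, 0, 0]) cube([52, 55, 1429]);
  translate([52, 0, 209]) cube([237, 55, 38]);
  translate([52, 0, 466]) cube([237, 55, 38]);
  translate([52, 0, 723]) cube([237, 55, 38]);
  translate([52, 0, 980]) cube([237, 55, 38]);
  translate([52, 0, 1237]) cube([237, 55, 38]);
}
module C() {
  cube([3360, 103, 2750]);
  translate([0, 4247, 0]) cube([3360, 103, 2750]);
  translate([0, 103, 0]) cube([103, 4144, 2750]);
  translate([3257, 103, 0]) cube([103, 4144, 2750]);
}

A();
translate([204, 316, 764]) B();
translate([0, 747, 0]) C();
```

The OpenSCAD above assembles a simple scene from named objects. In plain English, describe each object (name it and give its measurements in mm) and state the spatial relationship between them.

A is a rectangular dining table. The top is 749×687×45 mm with its upper surface at z = 764 mm. It stands on four 68×68 mm square legs, each inset 53 mm from the nearest pair of top edges, running from the floor to the underside of the top. Four apron rails, 68 mm thick and 114 mm tall, run between adjacent legs with their top edges flush with the underside of the top and their outer faces flush with the legs' outer faces.

B is a straight ladder. Two 52×55 mm vertical rails, 1429 mm tall, stand 341 mm apart (outside-to-outside) with their front faces coplanar on the −y side. 5 rungs, each 55 mm deep and 38 mm tall, span between the inner faces of the rails, front faces flush with the rails. The lowest rung's underside is at z = 209 mm and rungs are spaced 257 mm apart (underside to underside).

C is the wall frame of a small rectangular building: four walls, each 2750 mm tall and 103 mm thick, enclosing a footprint 3360 mm (x) by 4350 mm (y) outside-to-outside, with no floor or roof. The front and back walls (the −y and +y sides) span the full width; the two side walls fit between them.

The ladder is on top of the table, centred. The house frame is on the floor beside the table on its +y side.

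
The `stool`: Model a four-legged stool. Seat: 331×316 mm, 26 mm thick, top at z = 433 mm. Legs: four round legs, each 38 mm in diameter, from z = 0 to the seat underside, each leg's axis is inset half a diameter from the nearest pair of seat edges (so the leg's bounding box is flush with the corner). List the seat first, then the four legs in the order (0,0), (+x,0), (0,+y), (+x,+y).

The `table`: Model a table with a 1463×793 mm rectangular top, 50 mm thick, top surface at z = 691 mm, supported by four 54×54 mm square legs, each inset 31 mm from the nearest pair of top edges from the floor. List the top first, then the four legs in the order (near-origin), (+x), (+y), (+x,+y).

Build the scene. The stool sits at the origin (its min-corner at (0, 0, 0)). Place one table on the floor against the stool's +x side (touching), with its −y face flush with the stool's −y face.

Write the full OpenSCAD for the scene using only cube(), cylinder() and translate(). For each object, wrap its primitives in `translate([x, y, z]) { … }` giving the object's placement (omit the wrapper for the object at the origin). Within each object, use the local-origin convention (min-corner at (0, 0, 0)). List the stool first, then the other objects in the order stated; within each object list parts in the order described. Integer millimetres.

translate([0, 0, 407]) cube([331, 316, 26]);
translate([19, 19, 0]) cylinder(h = 407, r = 19);
translate([312, 19, 0]) cylinder(h = 407, r = 19);
translate([19, 297, 0]) cylinder(h = 407, r = 19);
translate([312, 297, 0]) cylinder(h = 407, r = 19);
translate([331, 0, 0]) {
  translate([0, 0, 641]) cube([1463, 793, 50]);
  translate([31, 31, 0]) cube([54, 54, 641]);
  translate([1378, 31, 0]) cube([54, 54, 641]);
  translate([31, 708, 0]) cube([54, 54, 641]);
  translate([1378, 708, 0]) cube([54, 54, 641]);
}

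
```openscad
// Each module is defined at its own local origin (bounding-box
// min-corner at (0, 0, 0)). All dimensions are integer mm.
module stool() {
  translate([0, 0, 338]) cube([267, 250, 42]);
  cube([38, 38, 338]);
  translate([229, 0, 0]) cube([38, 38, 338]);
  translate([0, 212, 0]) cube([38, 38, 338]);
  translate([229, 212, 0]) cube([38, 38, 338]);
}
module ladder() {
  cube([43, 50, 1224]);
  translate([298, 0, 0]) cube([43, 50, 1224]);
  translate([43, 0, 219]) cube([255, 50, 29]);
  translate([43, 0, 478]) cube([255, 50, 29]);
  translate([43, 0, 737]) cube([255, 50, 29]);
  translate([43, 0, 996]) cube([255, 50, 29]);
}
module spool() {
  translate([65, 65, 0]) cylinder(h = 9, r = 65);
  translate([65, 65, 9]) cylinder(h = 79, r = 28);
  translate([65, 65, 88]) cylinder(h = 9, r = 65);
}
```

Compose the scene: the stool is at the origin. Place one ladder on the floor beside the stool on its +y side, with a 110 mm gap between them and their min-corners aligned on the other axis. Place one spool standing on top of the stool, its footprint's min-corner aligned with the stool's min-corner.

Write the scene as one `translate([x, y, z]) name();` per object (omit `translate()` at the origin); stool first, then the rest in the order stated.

stool();
translate([0, 360, 0]) ladder();
translate([0, 0, 380]) spool();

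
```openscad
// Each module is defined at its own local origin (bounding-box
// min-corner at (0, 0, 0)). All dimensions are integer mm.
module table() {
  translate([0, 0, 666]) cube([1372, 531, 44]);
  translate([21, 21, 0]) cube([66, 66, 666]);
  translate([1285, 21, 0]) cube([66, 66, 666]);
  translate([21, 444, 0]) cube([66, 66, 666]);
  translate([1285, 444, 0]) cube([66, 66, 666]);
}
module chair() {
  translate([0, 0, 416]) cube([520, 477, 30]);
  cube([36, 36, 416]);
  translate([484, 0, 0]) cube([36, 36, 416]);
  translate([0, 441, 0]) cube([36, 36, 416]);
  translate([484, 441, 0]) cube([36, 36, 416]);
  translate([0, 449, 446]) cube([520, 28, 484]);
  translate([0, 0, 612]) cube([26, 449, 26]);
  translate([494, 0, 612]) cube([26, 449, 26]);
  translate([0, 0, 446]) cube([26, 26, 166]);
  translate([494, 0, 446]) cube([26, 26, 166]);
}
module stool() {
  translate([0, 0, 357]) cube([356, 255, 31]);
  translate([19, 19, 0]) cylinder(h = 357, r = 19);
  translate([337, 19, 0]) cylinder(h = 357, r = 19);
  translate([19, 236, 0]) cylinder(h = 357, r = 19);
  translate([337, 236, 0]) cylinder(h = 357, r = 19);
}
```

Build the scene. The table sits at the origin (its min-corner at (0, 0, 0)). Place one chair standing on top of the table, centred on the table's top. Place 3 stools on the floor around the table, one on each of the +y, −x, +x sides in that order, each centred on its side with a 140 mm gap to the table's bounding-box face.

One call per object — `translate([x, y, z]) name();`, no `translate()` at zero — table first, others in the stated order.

table();
translate([426, 27, 710]) chair();
translate([508, 671, 0]) stool();
translate([-496, 138, 0]) stool();
translate([1512, 138, 0]) stool();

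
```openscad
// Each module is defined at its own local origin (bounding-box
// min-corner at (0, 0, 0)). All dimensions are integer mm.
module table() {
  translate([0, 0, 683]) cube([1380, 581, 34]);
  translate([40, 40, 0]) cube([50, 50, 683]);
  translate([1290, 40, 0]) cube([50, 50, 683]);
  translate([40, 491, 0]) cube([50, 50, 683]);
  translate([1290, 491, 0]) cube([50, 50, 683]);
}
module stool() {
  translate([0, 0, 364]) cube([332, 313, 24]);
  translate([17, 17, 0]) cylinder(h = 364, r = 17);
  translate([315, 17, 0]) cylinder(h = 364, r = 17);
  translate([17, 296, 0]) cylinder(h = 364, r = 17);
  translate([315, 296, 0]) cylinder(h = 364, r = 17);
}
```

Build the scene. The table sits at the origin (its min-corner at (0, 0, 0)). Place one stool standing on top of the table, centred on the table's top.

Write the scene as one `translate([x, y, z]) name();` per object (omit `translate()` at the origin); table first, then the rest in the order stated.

table();
translate([524, 134, 717]) stool();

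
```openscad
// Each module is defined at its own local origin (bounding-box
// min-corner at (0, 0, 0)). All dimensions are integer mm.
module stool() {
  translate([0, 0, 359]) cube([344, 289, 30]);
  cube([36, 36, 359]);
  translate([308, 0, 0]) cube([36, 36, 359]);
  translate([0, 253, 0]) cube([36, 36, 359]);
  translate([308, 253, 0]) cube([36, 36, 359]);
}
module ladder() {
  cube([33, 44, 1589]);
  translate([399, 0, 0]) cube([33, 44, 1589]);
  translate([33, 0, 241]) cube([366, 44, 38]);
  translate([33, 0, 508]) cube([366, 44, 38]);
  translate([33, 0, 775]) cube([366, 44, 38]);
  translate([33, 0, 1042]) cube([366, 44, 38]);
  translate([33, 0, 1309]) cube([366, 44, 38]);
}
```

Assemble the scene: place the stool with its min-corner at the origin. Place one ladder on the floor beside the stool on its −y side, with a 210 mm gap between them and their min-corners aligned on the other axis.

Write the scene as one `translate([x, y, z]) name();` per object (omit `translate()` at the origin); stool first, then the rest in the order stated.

stool();
translate([0, -254, 0]) ladder();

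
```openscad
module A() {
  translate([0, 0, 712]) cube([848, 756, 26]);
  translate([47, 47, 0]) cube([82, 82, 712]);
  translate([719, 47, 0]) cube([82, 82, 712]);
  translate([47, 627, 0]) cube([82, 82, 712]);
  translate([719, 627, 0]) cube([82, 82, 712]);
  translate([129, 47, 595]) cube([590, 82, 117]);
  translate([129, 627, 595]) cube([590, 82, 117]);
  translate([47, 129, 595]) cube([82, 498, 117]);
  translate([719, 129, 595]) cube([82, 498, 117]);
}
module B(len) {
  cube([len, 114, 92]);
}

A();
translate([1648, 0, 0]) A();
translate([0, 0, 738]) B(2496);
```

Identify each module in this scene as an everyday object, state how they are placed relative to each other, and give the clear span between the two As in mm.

Second table starts at x = 1648; first ends at x = 848; clear span = 1648 − 848 = 800 mm.

A is a table. B is a beam. A beam spans the tops of two tables. The clear span between the two tables is 800 mm.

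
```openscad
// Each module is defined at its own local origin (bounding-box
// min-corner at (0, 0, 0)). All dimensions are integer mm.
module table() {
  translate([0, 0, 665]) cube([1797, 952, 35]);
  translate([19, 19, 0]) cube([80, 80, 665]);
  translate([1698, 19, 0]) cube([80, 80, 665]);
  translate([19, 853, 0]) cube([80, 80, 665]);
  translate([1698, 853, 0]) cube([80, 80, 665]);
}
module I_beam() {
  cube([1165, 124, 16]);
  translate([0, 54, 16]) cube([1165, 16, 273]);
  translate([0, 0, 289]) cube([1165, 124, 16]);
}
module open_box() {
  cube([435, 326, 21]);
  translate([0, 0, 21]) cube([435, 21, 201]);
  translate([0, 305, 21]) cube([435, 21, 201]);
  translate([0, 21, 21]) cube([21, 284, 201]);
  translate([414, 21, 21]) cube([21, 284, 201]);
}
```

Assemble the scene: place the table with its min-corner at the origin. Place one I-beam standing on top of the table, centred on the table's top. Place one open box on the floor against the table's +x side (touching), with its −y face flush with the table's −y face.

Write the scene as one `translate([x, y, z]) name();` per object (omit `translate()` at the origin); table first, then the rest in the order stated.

table();
translate([316, 414, 700]) I_beam();
translate([1797, 0, 0]) open_box();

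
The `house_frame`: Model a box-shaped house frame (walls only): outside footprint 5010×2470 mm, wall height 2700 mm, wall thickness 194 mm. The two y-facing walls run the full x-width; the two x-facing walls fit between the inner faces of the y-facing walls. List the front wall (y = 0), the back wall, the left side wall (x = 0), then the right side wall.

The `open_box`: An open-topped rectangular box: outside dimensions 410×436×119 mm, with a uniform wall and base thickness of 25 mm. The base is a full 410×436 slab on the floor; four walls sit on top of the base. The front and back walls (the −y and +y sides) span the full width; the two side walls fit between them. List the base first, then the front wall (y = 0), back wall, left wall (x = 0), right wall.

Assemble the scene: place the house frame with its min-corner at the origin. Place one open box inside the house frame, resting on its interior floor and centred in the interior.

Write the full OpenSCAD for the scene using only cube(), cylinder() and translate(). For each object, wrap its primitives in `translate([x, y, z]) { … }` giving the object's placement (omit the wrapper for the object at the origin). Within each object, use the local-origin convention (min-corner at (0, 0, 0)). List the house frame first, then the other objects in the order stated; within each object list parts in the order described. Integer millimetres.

cube([5010, 194, 2700]);
translate([0, 2276, 0]) cube([5010, 194, 2700]);
translate([0, 194, 0]) cube([194, 2082, 2700]);
translate([4816, 194, 0]) cube([194, 2082, 2700]);
translate([2300, 1017, 0]) {
  cube([410, 436, 25]);
  translate([0, 0, 25]) cube([410, 25, 94]);
  translate([0, 411, 25]) cube([410, 25, 94]);
  translate([0, 25, 25]) cube([25, 386, 94]);
  translate([385, 25, 25]) cube([25, 386, 94]);
}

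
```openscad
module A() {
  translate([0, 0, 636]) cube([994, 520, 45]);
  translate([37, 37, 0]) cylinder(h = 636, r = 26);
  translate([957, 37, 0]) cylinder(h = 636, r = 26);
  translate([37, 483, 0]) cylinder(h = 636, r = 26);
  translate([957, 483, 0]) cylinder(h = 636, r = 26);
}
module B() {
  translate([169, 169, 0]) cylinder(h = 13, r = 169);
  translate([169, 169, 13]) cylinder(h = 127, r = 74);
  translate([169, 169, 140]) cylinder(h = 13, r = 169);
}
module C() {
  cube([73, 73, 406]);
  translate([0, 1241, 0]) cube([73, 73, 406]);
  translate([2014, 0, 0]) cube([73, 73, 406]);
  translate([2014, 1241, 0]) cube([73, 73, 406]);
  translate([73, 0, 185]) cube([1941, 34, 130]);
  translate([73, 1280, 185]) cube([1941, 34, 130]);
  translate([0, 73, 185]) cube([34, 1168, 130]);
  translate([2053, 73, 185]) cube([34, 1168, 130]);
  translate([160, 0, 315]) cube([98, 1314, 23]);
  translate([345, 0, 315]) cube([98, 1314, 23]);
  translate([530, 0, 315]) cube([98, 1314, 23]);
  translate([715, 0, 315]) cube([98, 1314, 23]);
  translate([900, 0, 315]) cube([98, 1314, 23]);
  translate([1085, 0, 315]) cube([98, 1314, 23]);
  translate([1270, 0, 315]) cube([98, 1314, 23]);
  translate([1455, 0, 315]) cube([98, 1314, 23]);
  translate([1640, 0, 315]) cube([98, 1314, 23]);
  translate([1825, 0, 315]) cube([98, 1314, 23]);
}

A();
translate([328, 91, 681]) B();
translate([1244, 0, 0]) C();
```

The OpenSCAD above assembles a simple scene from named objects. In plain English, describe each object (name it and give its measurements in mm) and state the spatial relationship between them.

A is a table: top 994 mm (x) × 520 mm (y), 45 mm thick, upper face at z = 681 mm, on four round legs of 52 mm diameter, each leg's bounding box inset 11 mm from the nearest pair of top edges, running from z = 0 to the bottom of the top.

B is a spool: two coaxial disc flanges of radius 169 mm and thickness 13 mm, joined by a core cylinder of radius 74 mm and height 127 mm. The lower flange rests on z = 0 and the three cylinders share a vertical axis.

C is a bed frame 2087 mm long (x) by 1314 mm wide (y). Four 73×73 mm corner posts, 406 mm tall, at the corners of the footprint. Four rails of 34 mm thickness and 130 mm height run between adjacent posts with their undersides at z = 185 mm, their outer faces flush with the outside of the frame (the two x-running rails run between the posts' inner faces; the two y-running rails run between the posts' inner faces). 10 slats, each 98 mm wide (x) and 23 mm thick, lie across the top of the two x-running rails, running the full 1314 mm width of the frame in y; the slats are evenly spaced along x between the inner faces of the end posts with equal gaps (rounded down to the nearest mm) at the −x end and between each pair — any rounding remainder accumulates at the +x end.

The spool is on top of the table, centred. The bed frame is on the floor beside the table on its +x side.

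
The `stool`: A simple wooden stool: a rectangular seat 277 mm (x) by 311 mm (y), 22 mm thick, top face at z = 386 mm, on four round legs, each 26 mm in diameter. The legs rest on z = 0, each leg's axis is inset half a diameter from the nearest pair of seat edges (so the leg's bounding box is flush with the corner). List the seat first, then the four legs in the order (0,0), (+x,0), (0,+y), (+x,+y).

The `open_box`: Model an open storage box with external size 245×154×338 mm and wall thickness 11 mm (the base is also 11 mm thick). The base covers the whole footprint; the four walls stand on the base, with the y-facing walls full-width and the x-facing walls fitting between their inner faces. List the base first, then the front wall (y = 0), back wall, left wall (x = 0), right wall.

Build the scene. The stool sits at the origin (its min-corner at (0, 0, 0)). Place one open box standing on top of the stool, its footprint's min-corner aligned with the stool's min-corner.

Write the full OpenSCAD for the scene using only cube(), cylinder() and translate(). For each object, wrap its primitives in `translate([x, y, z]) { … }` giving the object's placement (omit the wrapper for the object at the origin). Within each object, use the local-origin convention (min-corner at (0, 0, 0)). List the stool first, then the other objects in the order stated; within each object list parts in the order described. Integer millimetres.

translate([0, 0, 364]) cube([277, 311, 22]);
translate([13, 13, 0]) cylinder(h = 364, r = 13);
translate([264, 13, 0]) cylinder(h = 364, r = 13);
translate([13, 298, 0]) cylinder(h = 364, r = 13);
translate([264, 298, 0]) cylinder(h = 364, r = 13);
translate([0, 0, 386]) {
  cube([245, 154, 11]);
  translate([0, 0, 11]) cube([245, 11, 327]);
  translate([0, 143, 11]) cube([245, 11, 327]);
  translate([0, 11, 11]) cube([11, 132, 327]);
  translate([234, 11, 11]) cube([11, 132, 327]);
}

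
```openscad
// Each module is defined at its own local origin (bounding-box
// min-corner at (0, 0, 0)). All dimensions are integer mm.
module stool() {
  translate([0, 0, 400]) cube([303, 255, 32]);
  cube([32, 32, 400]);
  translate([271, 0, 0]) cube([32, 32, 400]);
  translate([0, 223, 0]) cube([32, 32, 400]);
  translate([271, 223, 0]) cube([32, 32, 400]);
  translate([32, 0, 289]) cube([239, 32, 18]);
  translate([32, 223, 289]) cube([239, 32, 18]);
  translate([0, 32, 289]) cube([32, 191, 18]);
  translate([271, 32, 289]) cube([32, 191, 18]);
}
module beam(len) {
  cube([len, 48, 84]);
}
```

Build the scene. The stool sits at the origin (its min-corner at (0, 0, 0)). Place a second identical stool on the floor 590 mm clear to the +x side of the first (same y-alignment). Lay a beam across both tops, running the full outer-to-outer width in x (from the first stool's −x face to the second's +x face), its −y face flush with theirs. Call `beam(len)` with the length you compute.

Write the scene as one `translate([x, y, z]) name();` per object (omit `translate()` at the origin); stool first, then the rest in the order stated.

stool();
translate([893, 0, 0]) stool();
translate([0, 0, 432]) beam(1196);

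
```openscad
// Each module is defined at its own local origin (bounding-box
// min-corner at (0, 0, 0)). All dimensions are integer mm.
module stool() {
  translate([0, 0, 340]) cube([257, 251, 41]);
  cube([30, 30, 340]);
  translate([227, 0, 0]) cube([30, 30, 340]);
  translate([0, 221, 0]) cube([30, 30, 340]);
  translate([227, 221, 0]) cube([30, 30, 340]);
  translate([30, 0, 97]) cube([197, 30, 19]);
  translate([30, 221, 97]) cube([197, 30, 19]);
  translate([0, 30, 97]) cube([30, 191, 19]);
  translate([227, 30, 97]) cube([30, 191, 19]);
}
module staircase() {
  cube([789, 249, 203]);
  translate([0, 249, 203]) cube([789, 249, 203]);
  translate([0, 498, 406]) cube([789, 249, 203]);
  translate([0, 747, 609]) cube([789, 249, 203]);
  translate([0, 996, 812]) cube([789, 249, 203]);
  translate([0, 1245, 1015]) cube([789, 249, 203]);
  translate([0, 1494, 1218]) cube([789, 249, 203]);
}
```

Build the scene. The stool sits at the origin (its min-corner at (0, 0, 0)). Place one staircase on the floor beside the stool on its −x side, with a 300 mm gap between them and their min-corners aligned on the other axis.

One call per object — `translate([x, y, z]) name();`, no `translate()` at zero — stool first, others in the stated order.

stool();
translate([-1089, 0, 0]) staircase();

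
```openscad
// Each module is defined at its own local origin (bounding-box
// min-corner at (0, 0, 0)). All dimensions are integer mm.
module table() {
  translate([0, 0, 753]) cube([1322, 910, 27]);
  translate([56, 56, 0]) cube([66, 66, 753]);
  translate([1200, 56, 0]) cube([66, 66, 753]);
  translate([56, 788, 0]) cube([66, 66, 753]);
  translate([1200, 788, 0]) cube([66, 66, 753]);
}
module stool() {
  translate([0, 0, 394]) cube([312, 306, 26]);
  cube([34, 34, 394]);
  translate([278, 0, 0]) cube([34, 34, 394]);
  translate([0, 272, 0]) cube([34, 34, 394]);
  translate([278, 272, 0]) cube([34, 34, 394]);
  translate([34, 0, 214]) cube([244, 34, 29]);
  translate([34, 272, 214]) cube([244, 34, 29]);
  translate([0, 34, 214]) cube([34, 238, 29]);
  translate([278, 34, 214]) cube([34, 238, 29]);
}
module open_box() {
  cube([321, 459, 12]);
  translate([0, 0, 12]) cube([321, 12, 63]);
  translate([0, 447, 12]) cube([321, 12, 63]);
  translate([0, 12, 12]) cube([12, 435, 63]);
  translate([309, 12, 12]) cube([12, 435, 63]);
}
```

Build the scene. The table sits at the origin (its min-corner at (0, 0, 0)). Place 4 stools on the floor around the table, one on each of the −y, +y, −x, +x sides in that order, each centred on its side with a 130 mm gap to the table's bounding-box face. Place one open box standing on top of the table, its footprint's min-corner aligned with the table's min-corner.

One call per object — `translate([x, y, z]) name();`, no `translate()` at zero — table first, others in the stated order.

table();
translate([505, -436, 0]) stool();
translate([505, 1040, 0]) stool();
translate([-442, 302, 0]) stool();
translate([1452, 302, 0]) stool();
translate([0, 0, 780]) open_box();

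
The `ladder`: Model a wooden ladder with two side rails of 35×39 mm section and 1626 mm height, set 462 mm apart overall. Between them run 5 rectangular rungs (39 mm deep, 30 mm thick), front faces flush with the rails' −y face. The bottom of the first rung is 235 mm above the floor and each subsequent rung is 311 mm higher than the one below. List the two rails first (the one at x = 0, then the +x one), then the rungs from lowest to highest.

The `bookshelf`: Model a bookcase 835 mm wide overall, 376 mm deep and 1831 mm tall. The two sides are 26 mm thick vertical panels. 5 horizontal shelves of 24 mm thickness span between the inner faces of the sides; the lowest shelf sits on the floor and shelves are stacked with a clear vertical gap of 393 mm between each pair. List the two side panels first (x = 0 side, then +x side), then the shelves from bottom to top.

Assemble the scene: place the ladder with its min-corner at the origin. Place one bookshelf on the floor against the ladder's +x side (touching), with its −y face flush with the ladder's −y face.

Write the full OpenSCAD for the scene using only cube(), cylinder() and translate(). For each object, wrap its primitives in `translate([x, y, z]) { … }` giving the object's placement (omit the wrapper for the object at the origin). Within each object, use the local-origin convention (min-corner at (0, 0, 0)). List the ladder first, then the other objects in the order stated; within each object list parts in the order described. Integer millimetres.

cube([35, 39, 1626]);
translate([427, 0, 0]) cube([35, 39, 1626]);
translate([35, 0, 235]) cube([392, 39, 30]);
translate([35, 0, 546]) cube([392, 39, 30]);
translate([35, 0, 857]) cube([392, 39, 30]);
translate([35, 0, 1168]) cube([392, 39, 30]);
translate([35, 0, 1479]) cube([392, 39, 30]);
translate([462, 0, 0]) {
  cube([26, 376, 1831]);
  translate([809, 0, 0]) cube([26, 376, 1831]);
  translate([26, 0, 0]) cube([783, 376, 24]);
  translate([26, 0, 417]) cube([783, 376, 24]);
  translate([26, 0, 834]) cube([783, 376, 24]);
  translate([26, 0, 1251]) cube([783, 376, 24]);
  translate([26, 0, 1668]) cube([783, 376, 24]);
}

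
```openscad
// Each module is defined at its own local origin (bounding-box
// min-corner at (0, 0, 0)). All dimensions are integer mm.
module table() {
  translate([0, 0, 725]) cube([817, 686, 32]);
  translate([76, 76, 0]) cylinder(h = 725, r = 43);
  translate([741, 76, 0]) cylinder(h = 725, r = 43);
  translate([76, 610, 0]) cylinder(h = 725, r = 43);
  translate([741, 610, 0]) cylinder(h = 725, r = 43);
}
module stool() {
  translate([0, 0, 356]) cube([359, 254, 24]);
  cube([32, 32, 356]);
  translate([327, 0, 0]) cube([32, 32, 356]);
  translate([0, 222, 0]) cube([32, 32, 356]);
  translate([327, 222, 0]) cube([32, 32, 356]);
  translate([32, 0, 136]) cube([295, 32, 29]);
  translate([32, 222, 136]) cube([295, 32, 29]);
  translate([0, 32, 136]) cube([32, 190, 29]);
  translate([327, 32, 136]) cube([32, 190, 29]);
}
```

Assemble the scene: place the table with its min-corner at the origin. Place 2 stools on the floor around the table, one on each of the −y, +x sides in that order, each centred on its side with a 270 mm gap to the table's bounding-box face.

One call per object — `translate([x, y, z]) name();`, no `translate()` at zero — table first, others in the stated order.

table();
translate([229, -524, 0]) stool();
translate([1087, 216, 0]) stool();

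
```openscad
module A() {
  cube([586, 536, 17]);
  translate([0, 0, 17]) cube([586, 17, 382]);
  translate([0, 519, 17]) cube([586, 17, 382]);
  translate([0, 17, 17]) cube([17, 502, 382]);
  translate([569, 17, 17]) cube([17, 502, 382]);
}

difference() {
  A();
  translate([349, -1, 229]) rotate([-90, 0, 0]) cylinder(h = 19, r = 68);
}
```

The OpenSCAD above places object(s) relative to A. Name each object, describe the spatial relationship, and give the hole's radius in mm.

A is an open box. The open box has a circular hole through its front wall. The hole's radius is 68 mm.

The subtracted cylinder has r = 68 mm.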